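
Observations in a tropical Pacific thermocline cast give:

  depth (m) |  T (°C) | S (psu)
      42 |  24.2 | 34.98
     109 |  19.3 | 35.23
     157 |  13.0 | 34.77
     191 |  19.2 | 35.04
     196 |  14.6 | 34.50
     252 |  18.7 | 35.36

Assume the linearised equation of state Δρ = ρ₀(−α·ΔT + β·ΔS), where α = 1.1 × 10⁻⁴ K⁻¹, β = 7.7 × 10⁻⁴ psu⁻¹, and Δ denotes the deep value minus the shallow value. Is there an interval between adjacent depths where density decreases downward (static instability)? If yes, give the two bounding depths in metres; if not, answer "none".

Evaluate Δρ/ρ₀ = −αΔT + βΔS across each adjacent pair:
  42–109 m: −αΔT+βΔS = −(1.1 × 10⁻⁴)(-4.9)+(7.7 × 10⁻⁴)(+0.25) = 7.3 × 10⁻⁴ → stable
  109–157 m: −αΔT+βΔS = −(1.1 × 10⁻⁴)(-6.3)+(7.7 × 10⁻⁴)(-0.46) = 3.4 × 10⁻⁴ → stable
  157–191 m: −αΔT+βΔS = −(1.1 × 10⁻⁴)(+6.2)+(7.7 × 10⁻⁴)(+0.27) = -4.7 × 10⁻⁴ → UNSTABLE
  191–196 m: −αΔT+βΔS = −(1.1 × 10⁻⁴)(-4.6)+(7.7 × 10⁻⁴)(-0.54) = 9.0 × 10⁻⁵ → stable
  196–252 m: −αΔT+βΔS = −(1.1 × 10⁻⁴)(+4.1)+(7.7 × 10⁻⁴)(+0.86) = 2.1 × 10⁻⁴ → stable
The 157–191 m interval has Δρ < 0: lighter water underlies denser water.

157–191 m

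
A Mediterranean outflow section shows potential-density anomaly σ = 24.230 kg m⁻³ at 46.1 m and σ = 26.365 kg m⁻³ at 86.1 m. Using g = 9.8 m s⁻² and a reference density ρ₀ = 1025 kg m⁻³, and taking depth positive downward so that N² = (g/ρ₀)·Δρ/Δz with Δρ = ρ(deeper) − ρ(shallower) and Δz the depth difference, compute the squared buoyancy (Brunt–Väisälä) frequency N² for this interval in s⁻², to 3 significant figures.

5.10 × 10⁻⁴ s⁻²

Δρ = 1026.365 − 1024.230 = 2.135 kg m⁻³ over Δz = 86.1 − 46.1 = 40 m.
N² = (9.8/1025) × (2.135/40) = 5.1032 × 10⁻⁴ s⁻² ≈ 5.10 × 10⁻⁴ s⁻².
A positive N² confirms static stability across the interval.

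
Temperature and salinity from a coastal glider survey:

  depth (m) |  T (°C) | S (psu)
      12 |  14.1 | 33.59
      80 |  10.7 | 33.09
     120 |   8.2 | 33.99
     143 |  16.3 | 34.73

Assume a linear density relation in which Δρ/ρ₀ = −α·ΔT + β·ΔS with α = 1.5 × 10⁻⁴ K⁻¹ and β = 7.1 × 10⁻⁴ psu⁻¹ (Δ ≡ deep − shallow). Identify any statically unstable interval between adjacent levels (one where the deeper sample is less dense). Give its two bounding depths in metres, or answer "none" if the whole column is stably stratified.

Evaluate Δρ/ρ₀ = −αΔT + βΔS across each adjacent pair:
  12–80 m: −αΔT+βΔS = −(1.5 × 10⁻⁴)(-3.4)+(7.1 × 10⁻⁴)(-0.50) = 1.5 × 10⁻⁴ → stable
  80–120 m: −αΔT+βΔS = −(1.5 × 10⁻⁴)(-2.5)+(7.1 × 10⁻⁴)(+0.90) = 1.0 × 10⁻³ → stable
  120–143 m: −αΔT+βΔS = −(1.5 × 10⁻⁴)(+8.1)+(7.1 × 10⁻⁴)(+0.74) = -6.9 × 10⁻⁴ → UNSTABLE
The 120–143 m interval has Δρ < 0: lighter water underlies denser water.

120–143 m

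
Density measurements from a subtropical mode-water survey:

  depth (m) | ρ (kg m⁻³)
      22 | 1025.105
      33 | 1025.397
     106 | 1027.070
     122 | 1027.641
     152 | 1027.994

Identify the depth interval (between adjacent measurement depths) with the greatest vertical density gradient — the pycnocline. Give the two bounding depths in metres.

Compute the density gradient over each adjacent pair:
  22–33 m: Δρ/Δz = 0.292/11 = 0.027 kg m⁻⁴
  33–106 m: Δρ/Δz = 1.673/73 = 0.023 kg m⁻⁴
  106–122 m: Δρ/Δz = 0.571/16 = 0.036 kg m⁻⁴
  122–152 m: Δρ/Δz = 0.353/30 = 0.012 kg m⁻⁴
The largest gradient is in the 106–122 m interval — the pycnocline.

106–122 m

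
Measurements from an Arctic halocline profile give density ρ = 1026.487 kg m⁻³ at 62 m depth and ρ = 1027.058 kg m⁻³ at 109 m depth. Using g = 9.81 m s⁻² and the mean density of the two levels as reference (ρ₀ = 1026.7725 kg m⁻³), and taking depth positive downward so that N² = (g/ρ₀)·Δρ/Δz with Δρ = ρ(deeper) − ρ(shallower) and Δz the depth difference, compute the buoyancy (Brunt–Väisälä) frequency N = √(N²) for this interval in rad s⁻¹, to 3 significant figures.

0.0108 rad s⁻¹

Δρ = 1027.058 − 1026.487 = 0.571 kg m⁻³ over Δz = 109 − 62 = 47 m.
N² = (9.81/1026.7725) × (0.571/47) = 1.1607 × 10⁻⁴ s⁻².
N = √(1.1607 × 10⁻⁴) = 0.010774 rad s⁻¹ ≈ 0.0108 rad s⁻¹.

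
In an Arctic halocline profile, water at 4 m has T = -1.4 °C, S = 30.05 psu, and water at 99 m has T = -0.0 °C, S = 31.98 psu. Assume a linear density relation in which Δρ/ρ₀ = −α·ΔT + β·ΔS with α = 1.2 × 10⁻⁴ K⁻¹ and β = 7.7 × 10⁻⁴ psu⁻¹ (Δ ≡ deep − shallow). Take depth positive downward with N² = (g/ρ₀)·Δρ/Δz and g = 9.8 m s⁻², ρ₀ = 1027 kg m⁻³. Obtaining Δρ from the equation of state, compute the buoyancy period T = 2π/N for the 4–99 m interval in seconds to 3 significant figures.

539 s

ΔT = +1.4 K, ΔS = +1.93 psu (deep − shallow).
Δρ/ρ₀ = −αΔT + βΔS = -1.68 × 10⁻⁴ + 1.4861 × 10⁻³ = 1.3181 × 10⁻³, so Δρ ≈ 1.354 kg m⁻³.
N² = (g/ρ₀)·Δρ/Δz = g·(Δρ/ρ₀)/Δz = 9.8 × 1.3181 × 10⁻³ / 95 = 1.3597 × 10⁻⁴ s⁻².
N = √(1.3597 × 10⁻⁴) = 0.011661 rad s⁻¹ → T = 2π/N = 538.82 s ≈ 539 s.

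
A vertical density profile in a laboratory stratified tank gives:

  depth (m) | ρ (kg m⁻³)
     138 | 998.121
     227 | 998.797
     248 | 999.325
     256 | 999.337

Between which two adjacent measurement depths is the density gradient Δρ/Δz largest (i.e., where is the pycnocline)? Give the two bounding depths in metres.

227–248 m

Compute the density gradient over each adjacent pair:
  138–227 m: Δρ/Δz = 0.676/89 = 7.6 × 10⁻³ kg m⁻⁴
  227–248 m: Δρ/Δz = 0.528/21 = 0.025 kg m⁻⁴
  248–256 m: Δρ/Δz = 0.012/8 = 1.5 × 10⁻³ kg m⁻⁴
The largest gradient is in the 227–248 m interval — the pycnocline.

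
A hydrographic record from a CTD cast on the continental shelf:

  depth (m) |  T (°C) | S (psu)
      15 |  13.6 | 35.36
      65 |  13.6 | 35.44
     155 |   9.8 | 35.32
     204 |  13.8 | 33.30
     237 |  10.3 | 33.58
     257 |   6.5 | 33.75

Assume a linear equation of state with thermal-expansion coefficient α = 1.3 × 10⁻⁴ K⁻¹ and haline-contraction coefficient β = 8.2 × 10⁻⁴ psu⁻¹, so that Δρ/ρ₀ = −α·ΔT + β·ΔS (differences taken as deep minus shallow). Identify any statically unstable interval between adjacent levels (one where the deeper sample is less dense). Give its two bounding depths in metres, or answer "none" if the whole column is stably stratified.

155–204 m

Evaluate Δρ/ρ₀ = −αΔT + βΔS across each adjacent pair:
  15–65 m: −αΔT+βΔS = −(1.3 × 10⁻⁴)(+0.0)+(8.2 × 10⁻⁴)(+0.08) = 6.6 × 10⁻⁵ → stable
  65–155 m: −αΔT+βΔS = −(1.3 × 10⁻⁴)(-3.8)+(8.2 × 10⁻⁴)(-0.12) = 4.0 × 10⁻⁴ → stable
  155–204 m: −αΔT+βΔS = −(1.3 × 10⁻⁴)(+4.0)+(8.2 × 10⁻⁴)(-2.02) = -2.2 × 10⁻³ → UNSTABLE
  204–237 m: −αΔT+βΔS = −(1.3 × 10⁻⁴)(-3.5)+(8.2 × 10⁻⁴)(+0.28) = 6.8 × 10⁻⁴ → stable
  237–257 m: −αΔT+βΔS = −(1.3 × 10⁻⁴)(-3.8)+(8.2 × 10⁻⁴)(+0.17) = 6.3 × 10⁻⁴ → stable
The 155–204 m interval has Δρ < 0: lighter water underlies denser water.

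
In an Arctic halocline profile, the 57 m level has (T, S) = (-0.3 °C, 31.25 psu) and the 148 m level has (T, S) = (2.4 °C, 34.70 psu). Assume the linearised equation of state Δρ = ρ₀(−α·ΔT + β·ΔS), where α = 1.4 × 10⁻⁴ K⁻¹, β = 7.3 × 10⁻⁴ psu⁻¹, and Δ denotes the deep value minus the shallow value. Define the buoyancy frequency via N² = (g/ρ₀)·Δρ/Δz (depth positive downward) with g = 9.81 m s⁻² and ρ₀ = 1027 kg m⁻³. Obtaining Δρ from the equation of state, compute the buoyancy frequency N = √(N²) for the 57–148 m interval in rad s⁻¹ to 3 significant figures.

ΔT = +2.7 K, ΔS = +3.45 psu (deep − shallow).
Δρ/ρ₀ = −αΔT + βΔS = -3.78 × 10⁻⁴ + 2.5185 × 10⁻³ = 2.1405 × 10⁻³, so Δρ ≈ 2.198 kg m⁻³.
N² = (g/ρ₀)·Δρ/Δz = g·(Δρ/ρ₀)/Δz = 9.81 × 2.1405 × 10⁻³ / 91 = 2.3075 × 10⁻⁴ s⁻².
N = √(2.3075 × 10⁻⁴) = 0.015190 rad s⁻¹ ≈ 0.0152 rad s⁻¹.

0.0152 rad s⁻¹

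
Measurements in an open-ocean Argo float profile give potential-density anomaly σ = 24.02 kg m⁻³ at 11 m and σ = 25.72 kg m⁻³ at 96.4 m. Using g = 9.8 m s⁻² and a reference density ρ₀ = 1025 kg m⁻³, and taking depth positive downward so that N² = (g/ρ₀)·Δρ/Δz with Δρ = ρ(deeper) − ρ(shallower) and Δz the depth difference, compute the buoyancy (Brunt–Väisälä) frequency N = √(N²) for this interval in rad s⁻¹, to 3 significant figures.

0.0138 rad s⁻¹

Δρ = 1025.72 − 1024.02 = 1.70 kg m⁻³ over Δz = 96.4 − 11 = 85.4 m.
N² = (9.8/1025) × (1.70/85.4) = 1.9032 × 10⁻⁴ s⁻².
N = √(1.9032 × 10⁻⁴) = 0.013796 rad s⁻¹ ≈ 0.0138 rad s⁻¹.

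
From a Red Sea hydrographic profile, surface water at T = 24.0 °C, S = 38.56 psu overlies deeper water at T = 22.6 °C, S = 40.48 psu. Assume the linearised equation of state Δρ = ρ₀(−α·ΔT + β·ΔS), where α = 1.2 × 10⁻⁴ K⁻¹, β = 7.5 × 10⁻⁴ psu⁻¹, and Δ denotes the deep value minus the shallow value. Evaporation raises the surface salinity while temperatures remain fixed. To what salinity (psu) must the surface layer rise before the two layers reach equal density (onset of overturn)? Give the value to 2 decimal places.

Neutral buoyancy requires −α(T_deep − T_surf) + β(S_deep − S_surf′) = 0.
S_surf′ = S_deep − (α/β)·ΔT = 40.48 − (1.2 × 10⁻⁴/7.5 × 10⁻⁴)·(-1.4) = 40.7040 psu.
Increase required: 40.7040 − 38.56 = 2.1440 psu.

40.70 psu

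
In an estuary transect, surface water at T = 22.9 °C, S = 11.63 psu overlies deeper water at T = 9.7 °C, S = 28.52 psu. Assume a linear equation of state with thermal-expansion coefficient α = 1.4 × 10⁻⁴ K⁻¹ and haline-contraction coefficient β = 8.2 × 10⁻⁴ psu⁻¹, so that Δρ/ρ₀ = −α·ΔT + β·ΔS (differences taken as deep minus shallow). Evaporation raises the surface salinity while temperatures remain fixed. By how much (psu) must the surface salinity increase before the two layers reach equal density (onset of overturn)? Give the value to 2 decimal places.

Neutral buoyancy requires −α(T_deep − T_surf) + β(S_deep − S_surf′) = 0.
S_surf′ = S_deep − (α/β)·ΔT = 28.52 − (1.4 × 10⁻⁴/8.2 × 10⁻⁴)·(-13.2) = 30.7737 psu.
Increase required: 30.7737 − 11.63 = 19.1437 psu.

19.14 psu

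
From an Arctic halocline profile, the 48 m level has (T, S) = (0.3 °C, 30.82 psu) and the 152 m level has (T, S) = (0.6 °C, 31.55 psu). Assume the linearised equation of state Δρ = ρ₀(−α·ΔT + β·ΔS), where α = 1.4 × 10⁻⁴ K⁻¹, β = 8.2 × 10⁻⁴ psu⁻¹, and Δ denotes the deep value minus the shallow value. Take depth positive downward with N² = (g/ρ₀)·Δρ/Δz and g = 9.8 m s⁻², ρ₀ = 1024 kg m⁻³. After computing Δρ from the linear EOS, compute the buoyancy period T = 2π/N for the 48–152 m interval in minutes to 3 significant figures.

14.5 min

ΔT = +0.3 K, ΔS = +0.73 psu (deep − shallow).
Δρ/ρ₀ = −αΔT + βΔS = -4.20 × 10⁻⁵ + 5.986 × 10⁻⁴ = 5.566 × 10⁻⁴, so Δρ ≈ 0.5700 kg m⁻³.
N² = (g/ρ₀)·Δρ/Δz = g·(Δρ/ρ₀)/Δz = 9.8 × 5.566 × 10⁻⁴ / 104 = 5.2449 × 10⁻⁵ s⁻².
N = √(5.2449 × 10⁻⁵) = 7.2422 × 10⁻³ rad s⁻¹ → T = 2π/N = 867.58 s = 14.460 min ≈ 14.5 min.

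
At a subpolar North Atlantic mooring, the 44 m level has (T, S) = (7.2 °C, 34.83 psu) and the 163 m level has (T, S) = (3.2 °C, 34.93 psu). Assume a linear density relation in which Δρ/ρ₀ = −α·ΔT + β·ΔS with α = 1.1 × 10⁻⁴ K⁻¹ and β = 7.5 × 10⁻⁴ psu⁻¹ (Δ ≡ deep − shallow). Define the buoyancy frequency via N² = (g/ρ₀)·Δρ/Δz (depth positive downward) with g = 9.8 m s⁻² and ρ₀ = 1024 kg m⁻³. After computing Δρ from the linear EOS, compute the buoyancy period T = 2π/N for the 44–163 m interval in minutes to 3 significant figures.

16.1 min

ΔT = -4.0 K, ΔS = +0.10 psu (deep − shallow).
Δρ/ρ₀ = −αΔT + βΔS = 4.40 × 10⁻⁴ + 7.50 × 10⁻⁵ = 5.15 × 10⁻⁴, so Δρ ≈ 0.5274 kg m⁻³.
N² = (g/ρ₀)·Δρ/Δz = g·(Δρ/ρ₀)/Δz = 9.8 × 5.15 × 10⁻⁴ / 119 = 4.2412 × 10⁻⁵ s⁻².
N = √(4.2412 × 10⁻⁵) = 6.5124 × 10⁻³ rad s⁻¹ → T = 2π/N = 964.80 s = 16.080 min ≈ 16.1 min.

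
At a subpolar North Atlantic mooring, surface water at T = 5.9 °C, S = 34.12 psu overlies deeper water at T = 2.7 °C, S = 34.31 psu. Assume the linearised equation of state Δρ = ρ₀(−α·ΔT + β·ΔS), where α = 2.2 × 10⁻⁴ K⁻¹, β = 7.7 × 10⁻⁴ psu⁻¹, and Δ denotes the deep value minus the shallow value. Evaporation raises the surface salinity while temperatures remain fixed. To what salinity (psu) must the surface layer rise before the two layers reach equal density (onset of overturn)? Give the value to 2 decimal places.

35.22 psu

Neutral buoyancy requires −α(T_deep − T_surf) + β(S_deep − S_surf′) = 0.
S_surf′ = S_deep − (α/β)·ΔT = 34.31 − (2.2 × 10⁻⁴/7.7 × 10⁻⁴)·(-3.2) = 35.2243 psu.
Increase required: 35.2243 − 34.12 = 1.1043 psu.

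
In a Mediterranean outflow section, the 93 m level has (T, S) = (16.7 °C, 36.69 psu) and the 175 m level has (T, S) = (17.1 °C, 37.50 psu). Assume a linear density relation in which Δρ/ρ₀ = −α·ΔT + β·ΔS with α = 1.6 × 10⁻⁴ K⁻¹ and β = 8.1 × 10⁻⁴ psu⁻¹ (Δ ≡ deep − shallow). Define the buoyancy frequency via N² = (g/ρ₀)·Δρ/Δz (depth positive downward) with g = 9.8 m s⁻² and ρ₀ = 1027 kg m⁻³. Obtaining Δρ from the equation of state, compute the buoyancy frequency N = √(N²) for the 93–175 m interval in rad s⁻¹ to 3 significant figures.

8.41 × 10⁻³ rad s⁻¹

ΔT = +0.4 K, ΔS = +0.81 psu (deep − shallow).
Δρ/ρ₀ = −αΔT + βΔS = -6.40 × 10⁻⁵ + 6.561 × 10⁻⁴ = 5.921 × 10⁻⁴, so Δρ ≈ 0.6081 kg m⁻³.
N² = (g/ρ₀)·Δρ/Δz = g·(Δρ/ρ₀)/Δz = 9.8 × 5.921 × 10⁻⁴ / 82 = 7.0763 × 10⁻⁵ s⁻².
N = √(7.0763 × 10⁻⁵) = 8.4121 × 10⁻³ rad s⁻¹ ≈ 8.41 × 10⁻³ rad s⁻¹.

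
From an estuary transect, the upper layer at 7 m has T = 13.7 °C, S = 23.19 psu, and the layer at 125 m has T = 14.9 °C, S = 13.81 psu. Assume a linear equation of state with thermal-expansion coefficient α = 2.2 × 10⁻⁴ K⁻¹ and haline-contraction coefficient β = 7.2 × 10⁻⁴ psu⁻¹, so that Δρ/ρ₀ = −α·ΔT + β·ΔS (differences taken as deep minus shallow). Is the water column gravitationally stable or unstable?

unstable

ΔT = 14.9 − 13.7 = +1.2 K and ΔS = 13.81 − 23.19 = -9.38 psu (deep − shallow).
−αΔT = -2.64 × 10⁻⁴; βΔS = -6.7536 × 10⁻³; sum Δρ/ρ₀ = -7.0176 × 10⁻³.
Δρ/ρ₀ < 0, so Δρ < 0: deeper water is lighter → statically unstable; the column would overturn.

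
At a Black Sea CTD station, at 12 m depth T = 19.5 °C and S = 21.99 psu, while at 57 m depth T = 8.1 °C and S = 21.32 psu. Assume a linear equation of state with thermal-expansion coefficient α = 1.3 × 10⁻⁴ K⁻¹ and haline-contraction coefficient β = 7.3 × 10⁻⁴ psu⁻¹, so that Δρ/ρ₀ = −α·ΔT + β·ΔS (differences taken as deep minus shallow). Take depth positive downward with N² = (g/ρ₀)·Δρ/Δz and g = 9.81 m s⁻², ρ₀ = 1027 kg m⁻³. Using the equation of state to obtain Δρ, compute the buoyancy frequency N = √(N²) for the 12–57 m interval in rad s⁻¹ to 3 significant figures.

ΔT = -11.4 K, ΔS = -0.67 psu (deep − shallow).
Δρ/ρ₀ = −αΔT + βΔS = 1.482 × 10⁻³ − 4.891 × 10⁻⁴ = 9.929 × 10⁻⁴, so Δρ ≈ 1.020 kg m⁻³.
N² = (g/ρ₀)·Δρ/Δz = g·(Δρ/ρ₀)/Δz = 9.81 × 9.929 × 10⁻⁴ / 45 = 2.1645 × 10⁻⁴ s⁻².
N = √(2.1645 × 10⁻⁴) = 0.014712 rad s⁻¹ ≈ 0.0147 rad s⁻¹.

0.0147 rad s⁻¹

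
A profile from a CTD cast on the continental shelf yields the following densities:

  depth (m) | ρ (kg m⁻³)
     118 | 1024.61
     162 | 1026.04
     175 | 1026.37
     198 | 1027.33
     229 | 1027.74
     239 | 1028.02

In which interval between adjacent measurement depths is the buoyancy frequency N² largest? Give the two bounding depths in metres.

175–198 m

Compute the density gradient over each adjacent pair:
  118–162 m: Δρ/Δz = 1.43/44 = 0.033 kg m⁻⁴
  162–175 m: Δρ/Δz = 0.33/13 = 0.025 kg m⁻⁴
  175–198 m: Δρ/Δz = 0.96/23 = 0.042 kg m⁻⁴
  198–229 m: Δρ/Δz = 0.41/31 = 0.013 kg m⁻⁴
  229–239 m: Δρ/Δz = 0.28/10 = 0.028 kg m⁻⁴
The largest gradient is in the 175–198 m interval — the pycnocline.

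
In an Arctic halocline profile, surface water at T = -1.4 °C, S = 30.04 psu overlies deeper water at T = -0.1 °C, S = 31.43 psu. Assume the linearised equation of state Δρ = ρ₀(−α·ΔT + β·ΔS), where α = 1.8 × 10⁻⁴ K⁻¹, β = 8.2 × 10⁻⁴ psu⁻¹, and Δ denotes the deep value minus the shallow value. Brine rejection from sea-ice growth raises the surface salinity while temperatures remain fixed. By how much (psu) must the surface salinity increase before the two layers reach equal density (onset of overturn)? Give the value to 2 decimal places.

1.10 psu

Neutral buoyancy requires −α(T_deep − T_surf) + β(S_deep − S_surf′) = 0.
S_surf′ = S_deep − (α/β)·ΔT = 31.43 − (1.8 × 10⁻⁴/8.2 × 10⁻⁴)·(+1.3) = 31.1446 psu.
Increase required: 31.1446 − 30.04 = 1.1046 psu.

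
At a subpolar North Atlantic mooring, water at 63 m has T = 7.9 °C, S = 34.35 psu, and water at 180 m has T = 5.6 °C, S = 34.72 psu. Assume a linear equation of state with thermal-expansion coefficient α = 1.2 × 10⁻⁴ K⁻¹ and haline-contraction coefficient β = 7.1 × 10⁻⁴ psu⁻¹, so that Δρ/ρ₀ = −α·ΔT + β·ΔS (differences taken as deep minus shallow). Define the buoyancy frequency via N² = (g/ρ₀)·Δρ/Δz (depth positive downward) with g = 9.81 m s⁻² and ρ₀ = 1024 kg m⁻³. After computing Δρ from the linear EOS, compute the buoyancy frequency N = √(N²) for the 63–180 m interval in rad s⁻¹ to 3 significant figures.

6.72 × 10⁻³ rad s⁻¹

ΔT = -2.3 K, ΔS = +0.37 psu (deep − shallow).
Δρ/ρ₀ = −αΔT + βΔS = 2.76 × 10⁻⁴ + 2.627 × 10⁻⁴ = 5.387 × 10⁻⁴, so Δρ ≈ 0.5516 kg m⁻³.
N² = (g/ρ₀)·Δρ/Δz = g·(Δρ/ρ₀)/Δz = 9.81 × 5.387 × 10⁻⁴ / 117 = 4.5168 × 10⁻⁵ s⁻².
N = √(4.5168 × 10⁻⁵) = 6.7207 × 10⁻³ rad s⁻¹ ≈ 6.72 × 10⁻³ rad s⁻¹.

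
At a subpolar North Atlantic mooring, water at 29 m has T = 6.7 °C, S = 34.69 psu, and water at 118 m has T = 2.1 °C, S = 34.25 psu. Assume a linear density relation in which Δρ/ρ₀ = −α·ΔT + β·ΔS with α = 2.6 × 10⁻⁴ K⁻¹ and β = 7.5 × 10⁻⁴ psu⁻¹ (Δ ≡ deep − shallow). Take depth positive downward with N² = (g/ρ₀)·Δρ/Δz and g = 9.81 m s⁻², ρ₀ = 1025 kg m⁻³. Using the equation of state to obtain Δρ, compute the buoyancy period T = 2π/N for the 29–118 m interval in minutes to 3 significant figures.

ΔT = -4.6 K, ΔS = -0.44 psu (deep − shallow).
Δρ/ρ₀ = −αΔT + βΔS = 1.196 × 10⁻³ − 3.30 × 10⁻⁴ = 8.66 × 10⁻⁴, so Δρ ≈ 0.8876 kg m⁻³.
N² = (g/ρ₀)·Δρ/Δz = g·(Δρ/ρ₀)/Δz = 9.81 × 8.66 × 10⁻⁴ / 89 = 9.5455 × 10⁻⁵ s⁻².
N = √(9.5455 × 10⁻⁵) = 9.7701 × 10⁻³ rad s⁻¹ → T = 2π/N = 643.10 s = 10.718 min ≈ 10.7 min.

10.7 min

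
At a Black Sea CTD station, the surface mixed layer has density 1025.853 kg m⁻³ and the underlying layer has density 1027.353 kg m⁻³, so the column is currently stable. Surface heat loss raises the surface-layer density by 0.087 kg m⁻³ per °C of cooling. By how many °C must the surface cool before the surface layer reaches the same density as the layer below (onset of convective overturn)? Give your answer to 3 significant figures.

17.2 °C

Density deficit of the surface layer: 1027.353 − 1025.853 = 1.5 kg m⁻³.
Required change = 1.5 / 0.087 = 17.2 °C.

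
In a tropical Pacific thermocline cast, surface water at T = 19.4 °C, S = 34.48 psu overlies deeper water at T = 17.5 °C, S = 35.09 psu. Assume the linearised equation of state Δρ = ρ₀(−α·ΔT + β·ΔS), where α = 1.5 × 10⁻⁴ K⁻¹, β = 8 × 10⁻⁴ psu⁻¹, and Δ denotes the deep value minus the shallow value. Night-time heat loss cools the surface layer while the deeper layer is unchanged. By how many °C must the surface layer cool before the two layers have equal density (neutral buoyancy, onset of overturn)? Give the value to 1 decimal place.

Neutral buoyancy requires Δρ = 0, i.e. −α(T_deep − T_surf′) + β(S_deep − S_surf) = 0.
T_surf′ = T_deep − (β/α)·ΔS = 17.5 − (8 × 10⁻⁴/1.5 × 10⁻⁴)·(+0.61) = 14.247 °C.
Cooling required: 19.4 − (14.247) = 5.153 °C.

5.2 °C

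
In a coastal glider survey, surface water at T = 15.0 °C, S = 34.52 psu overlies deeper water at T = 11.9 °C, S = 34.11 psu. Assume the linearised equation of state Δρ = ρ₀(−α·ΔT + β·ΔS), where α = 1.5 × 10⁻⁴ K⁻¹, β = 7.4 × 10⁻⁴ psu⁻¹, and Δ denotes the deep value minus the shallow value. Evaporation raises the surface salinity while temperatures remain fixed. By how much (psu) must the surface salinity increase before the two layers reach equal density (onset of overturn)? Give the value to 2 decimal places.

0.22 psu

Neutral buoyancy requires −α(T_deep − T_surf) + β(S_deep − S_surf′) = 0.
S_surf′ = S_deep − (α/β)·ΔT = 34.11 − (1.5 × 10⁻⁴/7.4 × 10⁻⁴)·(-3.1) = 34.7384 psu.
Increase required: 34.7384 − 34.52 = 0.2184 psu.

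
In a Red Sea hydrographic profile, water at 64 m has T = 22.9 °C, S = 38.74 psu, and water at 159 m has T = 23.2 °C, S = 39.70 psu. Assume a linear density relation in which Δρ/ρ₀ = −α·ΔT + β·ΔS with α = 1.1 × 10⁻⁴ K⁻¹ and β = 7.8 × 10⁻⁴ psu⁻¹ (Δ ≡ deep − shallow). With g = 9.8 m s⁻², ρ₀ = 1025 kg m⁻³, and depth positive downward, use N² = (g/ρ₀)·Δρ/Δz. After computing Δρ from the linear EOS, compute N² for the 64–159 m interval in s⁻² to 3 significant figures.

7.38 × 10⁻⁵ s⁻²

ΔT = +0.3 K, ΔS = +0.96 psu (deep − shallow).
Δρ/ρ₀ = −αΔT + βΔS = -3.30 × 10⁻⁵ + 7.488 × 10⁻⁴ = 7.158 × 10⁻⁴, so Δρ ≈ 0.7337 kg m⁻³.
N² = (g/ρ₀)·Δρ/Δz = g·(Δρ/ρ₀)/Δz = 9.8 × 7.158 × 10⁻⁴ / 95 = 7.3840 × 10⁻⁵ s⁻² ≈ 7.38 × 10⁻⁵ s⁻².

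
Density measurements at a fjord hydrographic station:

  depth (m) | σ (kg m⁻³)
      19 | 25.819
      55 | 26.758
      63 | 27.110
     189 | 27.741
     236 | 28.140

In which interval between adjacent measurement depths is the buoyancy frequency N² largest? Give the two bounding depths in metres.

Compute the density gradient over each adjacent pair:
  19–55 m: Δρ/Δz = 0.939/36 = 0.026 kg m⁻⁴
  55–63 m: Δρ/Δz = 0.352/8 = 0.044 kg m⁻⁴
  63–189 m: Δρ/Δz = 0.631/126 = 5.0 × 10⁻³ kg m⁻⁴
  189–236 m: Δρ/Δz = 0.399/47 = 8.5 × 10⁻³ kg m⁻⁴
The largest gradient is in the 55–63 m interval — the pycnocline.

55–63 m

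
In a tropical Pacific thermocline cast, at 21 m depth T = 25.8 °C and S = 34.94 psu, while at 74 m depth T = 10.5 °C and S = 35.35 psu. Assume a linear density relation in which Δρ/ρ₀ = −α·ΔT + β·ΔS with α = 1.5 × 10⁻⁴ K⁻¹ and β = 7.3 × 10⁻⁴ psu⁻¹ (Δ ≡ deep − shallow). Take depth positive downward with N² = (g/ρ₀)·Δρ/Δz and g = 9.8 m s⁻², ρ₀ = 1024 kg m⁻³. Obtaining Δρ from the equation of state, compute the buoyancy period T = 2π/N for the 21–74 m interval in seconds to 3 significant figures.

287 s

ΔT = -15.3 K, ΔS = +0.41 psu (deep − shallow).
Δρ/ρ₀ = −αΔT + βΔS = 2.295 × 10⁻³ + 2.993 × 10⁻⁴ = 2.5943 × 10⁻³, so Δρ ≈ 2.657 kg m⁻³.
N² = (g/ρ₀)·Δρ/Δz = g·(Δρ/ρ₀)/Δz = 9.8 × 2.5943 × 10⁻³ / 53 = 4.7970 × 10⁻⁴ s⁻².
N = √(4.7970 × 10⁻⁴) = 0.021902 rad s⁻¹ → T = 2π/N = 286.88 s ≈ 287 s.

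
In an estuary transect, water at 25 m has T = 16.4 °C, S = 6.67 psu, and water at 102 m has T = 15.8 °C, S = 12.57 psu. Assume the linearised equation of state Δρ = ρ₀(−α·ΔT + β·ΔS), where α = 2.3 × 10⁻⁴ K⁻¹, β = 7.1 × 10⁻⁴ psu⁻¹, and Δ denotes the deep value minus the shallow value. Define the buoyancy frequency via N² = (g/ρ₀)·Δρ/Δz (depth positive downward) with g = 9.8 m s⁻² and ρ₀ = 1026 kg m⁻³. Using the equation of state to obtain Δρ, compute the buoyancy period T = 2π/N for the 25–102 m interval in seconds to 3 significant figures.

268 s

ΔT = -0.6 K, ΔS = +5.90 psu (deep − shallow).
Δρ/ρ₀ = −αΔT + βΔS = 1.38 × 10⁻⁴ + 4.189 × 10⁻³ = 4.327 × 10⁻³, so Δρ ≈ 4.440 kg m⁻³.
N² = (g/ρ₀)·Δρ/Δz = g·(Δρ/ρ₀)/Δz = 9.8 × 4.327 × 10⁻³ / 77 = 5.5071 × 10⁻⁴ s⁻².
N = √(5.5071 × 10⁻⁴) = 0.023467 rad s⁻¹ → T = 2π/N = 267.75 s ≈ 268 s.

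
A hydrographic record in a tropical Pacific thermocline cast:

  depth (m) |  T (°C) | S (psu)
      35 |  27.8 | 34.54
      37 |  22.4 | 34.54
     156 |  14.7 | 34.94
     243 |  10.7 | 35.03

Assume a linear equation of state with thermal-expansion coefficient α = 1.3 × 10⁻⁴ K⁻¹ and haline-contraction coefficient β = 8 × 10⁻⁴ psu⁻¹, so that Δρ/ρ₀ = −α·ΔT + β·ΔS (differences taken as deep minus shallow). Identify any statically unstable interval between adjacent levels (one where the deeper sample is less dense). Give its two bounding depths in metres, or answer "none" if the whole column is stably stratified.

Evaluate Δρ/ρ₀ = −αΔT + βΔS across each adjacent pair:
  35–37 m: −αΔT+βΔS = −(1.3 × 10⁻⁴)(-5.4)+(8 × 10⁻⁴)(+0.00) = 7.0 × 10⁻⁴ → stable
  37–156 m: −αΔT+βΔS = −(1.3 × 10⁻⁴)(-7.7)+(8 × 10⁻⁴)(+0.40) = 1.3 × 10⁻³ → stable
  156–243 m: −αΔT+βΔS = −(1.3 × 10⁻⁴)(-4.0)+(8 × 10⁻⁴)(+0.09) = 5.9 × 10⁻⁴ → stable
Every interval has Δρ > 0: the column is stably stratified throughout.

none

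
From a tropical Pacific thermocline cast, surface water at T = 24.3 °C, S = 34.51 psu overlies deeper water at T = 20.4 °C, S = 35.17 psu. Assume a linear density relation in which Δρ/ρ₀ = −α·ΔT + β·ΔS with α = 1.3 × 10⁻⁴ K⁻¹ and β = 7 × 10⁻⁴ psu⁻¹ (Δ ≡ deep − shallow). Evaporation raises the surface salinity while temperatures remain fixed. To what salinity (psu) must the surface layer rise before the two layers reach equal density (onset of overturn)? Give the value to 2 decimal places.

35.89 psu

Neutral buoyancy requires −α(T_deep − T_surf) + β(S_deep − S_surf′) = 0.
S_surf′ = S_deep − (α/β)·ΔT = 35.17 − (1.3 × 10⁻⁴/7 × 10⁻⁴)·(-3.9) = 35.8943 psu.
Increase required: 35.8943 − 34.51 = 1.3843 psu.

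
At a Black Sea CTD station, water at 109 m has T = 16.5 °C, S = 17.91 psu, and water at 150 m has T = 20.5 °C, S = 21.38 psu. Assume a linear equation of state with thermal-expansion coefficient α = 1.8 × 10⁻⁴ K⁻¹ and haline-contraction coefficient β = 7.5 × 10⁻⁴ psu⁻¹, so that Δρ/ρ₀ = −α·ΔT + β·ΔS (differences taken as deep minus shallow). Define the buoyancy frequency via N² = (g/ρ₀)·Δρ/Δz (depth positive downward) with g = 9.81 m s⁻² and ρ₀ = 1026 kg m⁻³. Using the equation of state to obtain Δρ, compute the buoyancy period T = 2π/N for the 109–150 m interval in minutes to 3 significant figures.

ΔT = +4.0 K, ΔS = +3.47 psu (deep − shallow).
Δρ/ρ₀ = −αΔT + βΔS = -7.20 × 10⁻⁴ + 2.6025 × 10⁻³ = 1.8825 × 10⁻³, so Δρ ≈ 1.931 kg m⁻³.
N² = (g/ρ₀)·Δρ/Δz = g·(Δρ/ρ₀)/Δz = 9.81 × 1.8825 × 10⁻³ / 41 = 4.5042 × 10⁻⁴ s⁻².
N = √(4.5042 × 10⁻⁴) = 0.021223 rad s⁻¹ → T = 2π/N = 296.06 s = 4.9343 min ≈ 4.93 min.

4.93 min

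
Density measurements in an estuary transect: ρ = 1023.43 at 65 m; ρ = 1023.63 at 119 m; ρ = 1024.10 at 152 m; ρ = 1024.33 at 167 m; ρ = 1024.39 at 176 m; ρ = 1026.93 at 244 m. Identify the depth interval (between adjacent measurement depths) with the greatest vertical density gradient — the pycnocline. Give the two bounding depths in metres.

Compute the density gradient over each adjacent pair:
  65–119 m: Δρ/Δz = 0.20/54 = 3.7 × 10⁻³ kg m⁻⁴
  119–152 m: Δρ/Δz = 0.47/33 = 0.014 kg m⁻⁴
  152–167 m: Δρ/Δz = 0.23/15 = 0.015 kg m⁻⁴
  167–176 m: Δρ/Δz = 0.06/9 = 6.7 × 10⁻³ kg m⁻⁴
  176–244 m: Δρ/Δz = 2.54/68 = 0.037 kg m⁻⁴
The largest gradient is in the 176–244 m interval — the pycnocline.

176–244 m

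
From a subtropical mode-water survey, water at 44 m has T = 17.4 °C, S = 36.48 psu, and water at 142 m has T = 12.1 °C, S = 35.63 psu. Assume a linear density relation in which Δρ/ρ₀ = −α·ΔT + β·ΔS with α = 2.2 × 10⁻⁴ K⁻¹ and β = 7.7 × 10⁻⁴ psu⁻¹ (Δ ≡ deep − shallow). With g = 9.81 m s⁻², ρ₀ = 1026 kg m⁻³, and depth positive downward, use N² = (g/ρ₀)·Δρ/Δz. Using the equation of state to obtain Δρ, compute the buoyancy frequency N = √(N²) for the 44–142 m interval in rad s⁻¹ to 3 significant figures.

ΔT = -5.3 K, ΔS = -0.85 psu (deep − shallow).
Δρ/ρ₀ = −αΔT + βΔS = 1.166 × 10⁻³ − 6.545 × 10⁻⁴ = 5.115 × 10⁻⁴, so Δρ ≈ 0.5248 kg m⁻³.
N² = (g/ρ₀)·Δρ/Δz = g·(Δρ/ρ₀)/Δz = 9.81 × 5.115 × 10⁻⁴ / 98 = 5.1202 × 10⁻⁵ s⁻².
N = √(5.1202 × 10⁻⁵) = 7.1556 × 10⁻³ rad s⁻¹ ≈ 7.16 × 10⁻³ rad s⁻¹.

7.16 × 10⁻³ rad s⁻¹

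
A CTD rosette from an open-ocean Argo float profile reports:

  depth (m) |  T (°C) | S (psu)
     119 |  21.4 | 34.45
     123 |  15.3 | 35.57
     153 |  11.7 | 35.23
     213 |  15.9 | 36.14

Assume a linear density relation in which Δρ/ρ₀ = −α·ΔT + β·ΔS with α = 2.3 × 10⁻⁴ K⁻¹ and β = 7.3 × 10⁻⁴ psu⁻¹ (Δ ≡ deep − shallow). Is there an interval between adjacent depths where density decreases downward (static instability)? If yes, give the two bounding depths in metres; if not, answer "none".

153–213 m

Evaluate Δρ/ρ₀ = −αΔT + βΔS across each adjacent pair:
  119–123 m: −αΔT+βΔS = −(2.3 × 10⁻⁴)(-6.1)+(7.3 × 10⁻⁴)(+1.12) = 2.2 × 10⁻³ → stable
  123–153 m: −αΔT+βΔS = −(2.3 × 10⁻⁴)(-3.6)+(7.3 × 10⁻⁴)(-0.34) = 5.8 × 10⁻⁴ → stable
  153–213 m: −αΔT+βΔS = −(2.3 × 10⁻⁴)(+4.2)+(7.3 × 10⁻⁴)(+0.91) = -3.0 × 10⁻⁴ → UNSTABLE
The 153–213 m interval has Δρ < 0: lighter water underlies denser water.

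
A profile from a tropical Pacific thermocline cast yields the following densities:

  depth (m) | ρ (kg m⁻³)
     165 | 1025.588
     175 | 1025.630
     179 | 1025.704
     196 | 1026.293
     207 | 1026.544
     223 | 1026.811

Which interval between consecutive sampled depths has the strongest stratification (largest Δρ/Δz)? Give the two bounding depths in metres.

Compute the density gradient over each adjacent pair:
  165–175 m: Δρ/Δz = 0.042/10 = 4.2 × 10⁻³ kg m⁻⁴
  175–179 m: Δρ/Δz = 0.074/4 = 0.018 kg m⁻⁴
  179–196 m: Δρ/Δz = 0.589/17 = 0.035 kg m⁻⁴
  196–207 m: Δρ/Δz = 0.251/11 = 0.023 kg m⁻⁴
  207–223 m: Δρ/Δz = 0.267/16 = 0.017 kg m⁻⁴
The largest gradient is in the 179–196 m interval — the pycnocline.

179–196 m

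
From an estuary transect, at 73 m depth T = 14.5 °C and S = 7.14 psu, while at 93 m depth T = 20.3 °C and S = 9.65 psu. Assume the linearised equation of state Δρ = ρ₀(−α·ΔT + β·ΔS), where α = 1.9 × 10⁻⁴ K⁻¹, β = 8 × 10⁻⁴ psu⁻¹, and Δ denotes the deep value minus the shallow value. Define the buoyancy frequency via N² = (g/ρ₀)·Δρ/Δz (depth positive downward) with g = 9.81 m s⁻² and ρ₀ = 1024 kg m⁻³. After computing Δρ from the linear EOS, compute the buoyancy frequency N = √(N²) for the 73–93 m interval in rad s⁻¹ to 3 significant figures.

0.0211 rad s⁻¹

ΔT = +5.8 K, ΔS = +2.51 psu (deep − shallow).
Δρ/ρ₀ = −αΔT + βΔS = -1.102 × 10⁻³ + 2.008 × 10⁻³ = 9.06 × 10⁻⁴, so Δρ ≈ 0.9277 kg m⁻³.
N² = (g/ρ₀)·Δρ/Δz = g·(Δρ/ρ₀)/Δz = 9.81 × 9.06 × 10⁻⁴ / 20 = 4.4439 × 10⁻⁴ s⁻².
N = √(4.4439 × 10⁻⁴) = 0.021081 rad s⁻¹ ≈ 0.0211 rad s⁻¹.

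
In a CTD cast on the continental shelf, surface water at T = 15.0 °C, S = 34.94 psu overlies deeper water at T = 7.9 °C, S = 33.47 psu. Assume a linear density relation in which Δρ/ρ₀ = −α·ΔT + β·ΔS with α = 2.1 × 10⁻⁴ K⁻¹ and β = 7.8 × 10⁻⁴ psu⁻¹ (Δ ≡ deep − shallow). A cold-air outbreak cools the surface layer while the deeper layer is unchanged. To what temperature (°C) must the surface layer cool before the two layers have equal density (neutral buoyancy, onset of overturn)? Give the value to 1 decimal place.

Neutral buoyancy requires Δρ = 0, i.e. −α(T_deep − T_surf′) + β(S_deep − S_surf) = 0.
T_surf′ = T_deep − (β/α)·ΔS = 7.9 − (7.8 × 10⁻⁴/2.1 × 10⁻⁴)·(-1.47) = 13.360 °C.
Cooling required: 15.0 − (13.360) = 1.640 °C.

13.4 °C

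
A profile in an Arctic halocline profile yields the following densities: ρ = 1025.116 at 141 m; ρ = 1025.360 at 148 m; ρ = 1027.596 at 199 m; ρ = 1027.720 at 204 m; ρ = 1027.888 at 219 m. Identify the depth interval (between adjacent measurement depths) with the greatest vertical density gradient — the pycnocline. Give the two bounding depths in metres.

148–199 m

Compute the density gradient over each adjacent pair:
  141–148 m: Δρ/Δz = 0.244/7 = 0.035 kg m⁻⁴
  148–199 m: Δρ/Δz = 2.236/51 = 0.044 kg m⁻⁴
  199–204 m: Δρ/Δz = 0.124/5 = 0.025 kg m⁻⁴
  204–219 m: Δρ/Δz = 0.168/15 = 0.011 kg m⁻⁴
The largest gradient is in the 148–199 m interval — the pycnocline.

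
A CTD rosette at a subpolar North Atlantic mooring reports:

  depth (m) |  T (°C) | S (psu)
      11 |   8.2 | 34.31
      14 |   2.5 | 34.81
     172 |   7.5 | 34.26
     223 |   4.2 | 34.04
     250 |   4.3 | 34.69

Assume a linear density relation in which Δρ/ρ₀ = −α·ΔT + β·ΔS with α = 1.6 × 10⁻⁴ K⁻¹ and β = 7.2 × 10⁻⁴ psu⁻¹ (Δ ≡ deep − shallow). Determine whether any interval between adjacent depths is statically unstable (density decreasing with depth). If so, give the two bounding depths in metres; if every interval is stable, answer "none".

14–172 m

Evaluate Δρ/ρ₀ = −αΔT + βΔS across each adjacent pair:
  11–14 m: −αΔT+βΔS = −(1.6 × 10⁻⁴)(-5.7)+(7.2 × 10⁻⁴)(+0.50) = 1.3 × 10⁻³ → stable
  14–172 m: −αΔT+βΔS = −(1.6 × 10⁻⁴)(+5.0)+(7.2 × 10⁻⁴)(-0.55) = -1.2 × 10⁻³ → UNSTABLE
  172–223 m: −αΔT+βΔS = −(1.6 × 10⁻⁴)(-3.3)+(7.2 × 10⁻⁴)(-0.22) = 3.7 × 10⁻⁴ → stable
  223–250 m: −αΔT+βΔS = −(1.6 × 10⁻⁴)(+0.1)+(7.2 × 10⁻⁴)(+0.65) = 4.5 × 10⁻⁴ → stable
The 14–172 m interval has Δρ < 0: lighter water underlies denser water.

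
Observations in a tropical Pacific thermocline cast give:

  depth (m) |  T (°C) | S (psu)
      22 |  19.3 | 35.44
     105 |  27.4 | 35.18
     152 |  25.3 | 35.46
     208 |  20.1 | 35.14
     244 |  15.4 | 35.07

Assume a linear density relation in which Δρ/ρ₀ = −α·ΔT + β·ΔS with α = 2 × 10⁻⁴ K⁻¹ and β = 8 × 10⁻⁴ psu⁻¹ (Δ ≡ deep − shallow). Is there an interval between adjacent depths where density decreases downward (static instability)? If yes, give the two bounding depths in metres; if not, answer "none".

Evaluate Δρ/ρ₀ = −αΔT + βΔS across each adjacent pair:
  22–105 m: −αΔT+βΔS = −(2 × 10⁻⁴)(+8.1)+(8 × 10⁻⁴)(-0.26) = -1.8 × 10⁻³ → UNSTABLE
  105–152 m: −αΔT+βΔS = −(2 × 10⁻⁴)(-2.1)+(8 × 10⁻⁴)(+0.28) = 6.4 × 10⁻⁴ → stable
  152–208 m: −αΔT+βΔS = −(2 × 10⁻⁴)(-5.2)+(8 × 10⁻⁴)(-0.32) = 7.8 × 10⁻⁴ → stable
  208–244 m: −αΔT+βΔS = −(2 × 10⁻⁴)(-4.7)+(8 × 10⁻⁴)(-0.07) = 8.8 × 10⁻⁴ → stable
The 22–105 m interval has Δρ < 0: lighter water underlies denser water.

22–105 m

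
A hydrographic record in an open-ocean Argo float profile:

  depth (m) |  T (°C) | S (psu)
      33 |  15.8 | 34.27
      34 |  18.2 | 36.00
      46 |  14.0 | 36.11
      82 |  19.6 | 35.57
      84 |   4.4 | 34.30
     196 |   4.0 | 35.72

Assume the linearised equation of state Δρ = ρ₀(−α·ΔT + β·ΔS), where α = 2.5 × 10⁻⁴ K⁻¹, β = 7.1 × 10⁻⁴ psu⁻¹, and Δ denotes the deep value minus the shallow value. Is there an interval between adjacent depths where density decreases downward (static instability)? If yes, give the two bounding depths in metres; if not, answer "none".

Evaluate Δρ/ρ₀ = −αΔT + βΔS across each adjacent pair:
  33–34 m: −αΔT+βΔS = −(2.5 × 10⁻⁴)(+2.4)+(7.1 × 10⁻⁴)(+1.73) = 6.3 × 10⁻⁴ → stable
  34–46 m: −αΔT+βΔS = −(2.5 × 10⁻⁴)(-4.2)+(7.1 × 10⁻⁴)(+0.11) = 1.1 × 10⁻³ → stable
  46–82 m: −αΔT+βΔS = −(2.5 × 10⁻⁴)(+5.6)+(7.1 × 10⁻⁴)(-0.54) = -1.8 × 10⁻³ → UNSTABLE
  82–84 m: −αΔT+βΔS = −(2.5 × 10⁻⁴)(-15.2)+(7.1 × 10⁻⁴)(-1.27) = 2.9 × 10⁻³ → stable
  84–196 m: −αΔT+βΔS = −(2.5 × 10⁻⁴)(-0.4)+(7.1 × 10⁻⁴)(+1.42) = 1.1 × 10⁻³ → stable
The 46–82 m interval has Δρ < 0: lighter water underlies denser water.

46–82 m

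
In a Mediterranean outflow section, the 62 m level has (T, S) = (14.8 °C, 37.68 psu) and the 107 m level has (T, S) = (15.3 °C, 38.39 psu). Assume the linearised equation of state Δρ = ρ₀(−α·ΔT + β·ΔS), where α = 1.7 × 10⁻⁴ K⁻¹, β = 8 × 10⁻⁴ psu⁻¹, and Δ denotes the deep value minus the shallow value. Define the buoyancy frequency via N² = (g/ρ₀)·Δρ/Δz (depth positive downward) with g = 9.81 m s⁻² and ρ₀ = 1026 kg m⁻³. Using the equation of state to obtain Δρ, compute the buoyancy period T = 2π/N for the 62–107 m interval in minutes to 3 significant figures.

ΔT = +0.5 K, ΔS = +0.71 psu (deep − shallow).
Δρ/ρ₀ = −αΔT + βΔS = -8.50 × 10⁻⁵ + 5.68 × 10⁻⁴ = 4.83 × 10⁻⁴, so Δρ ≈ 0.4956 kg m⁻³.
N² = (g/ρ₀)·Δρ/Δz = g·(Δρ/ρ₀)/Δz = 9.81 × 4.83 × 10⁻⁴ / 45 = 1.0529 × 10⁻⁴ s⁻².
N = √(1.0529 × 10⁻⁴) = 0.010261 rad s⁻¹ → T = 2π/N = 612.34 s = 10.206 min ≈ 10.2 min.

10.2 min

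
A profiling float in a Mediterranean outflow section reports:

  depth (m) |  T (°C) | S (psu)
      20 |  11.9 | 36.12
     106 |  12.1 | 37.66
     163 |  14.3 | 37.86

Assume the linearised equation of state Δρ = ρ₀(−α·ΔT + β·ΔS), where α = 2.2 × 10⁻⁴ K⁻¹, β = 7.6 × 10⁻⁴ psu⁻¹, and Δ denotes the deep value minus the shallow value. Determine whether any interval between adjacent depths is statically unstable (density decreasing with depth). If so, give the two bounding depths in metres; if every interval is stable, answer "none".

Evaluate Δρ/ρ₀ = −αΔT + βΔS across each adjacent pair:
  20–106 m: −αΔT+βΔS = −(2.2 × 10⁻⁴)(+0.2)+(7.6 × 10⁻⁴)(+1.54) = 1.1 × 10⁻³ → stable
  106–163 m: −αΔT+βΔS = −(2.2 × 10⁻⁴)(+2.2)+(7.6 × 10⁻⁴)(+0.20) = -3.3 × 10⁻⁴ → UNSTABLE
The 106–163 m interval has Δρ < 0: lighter water underlies denser water.

106–163 m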